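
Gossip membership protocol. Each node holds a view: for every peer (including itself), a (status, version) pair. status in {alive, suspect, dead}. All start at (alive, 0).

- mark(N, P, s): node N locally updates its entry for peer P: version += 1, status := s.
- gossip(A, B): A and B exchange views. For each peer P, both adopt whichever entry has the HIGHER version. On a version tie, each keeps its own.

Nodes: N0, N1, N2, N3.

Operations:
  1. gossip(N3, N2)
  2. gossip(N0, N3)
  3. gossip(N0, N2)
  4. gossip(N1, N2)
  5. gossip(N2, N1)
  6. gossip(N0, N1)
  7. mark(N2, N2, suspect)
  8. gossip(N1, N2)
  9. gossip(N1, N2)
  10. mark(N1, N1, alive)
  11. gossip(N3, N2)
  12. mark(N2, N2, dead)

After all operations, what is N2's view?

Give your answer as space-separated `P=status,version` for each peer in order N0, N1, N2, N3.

Op 1: gossip N3<->N2 -> N3.N0=(alive,v0) N3.N1=(alive,v0) N3.N2=(alive,v0) N3.N3=(alive,v0) | N2.N0=(alive,v0) N2.N1=(alive,v0) N2.N2=(alive,v0) N2.N3=(alive,v0)
Op 2: gossip N0<->N3 -> N0.N0=(alive,v0) N0.N1=(alive,v0) N0.N2=(alive,v0) N0.N3=(alive,v0) | N3.N0=(alive,v0) N3.N1=(alive,v0) N3.N2=(alive,v0) N3.N3=(alive,v0)
Op 3: gossip N0<->N2 -> N0.N0=(alive,v0) N0.N1=(alive,v0) N0.N2=(alive,v0) N0.N3=(alive,v0) | N2.N0=(alive,v0) N2.N1=(alive,v0) N2.N2=(alive,v0) N2.N3=(alive,v0)
Op 4: gossip N1<->N2 -> N1.N0=(alive,v0) N1.N1=(alive,v0) N1.N2=(alive,v0) N1.N3=(alive,v0) | N2.N0=(alive,v0) N2.N1=(alive,v0) N2.N2=(alive,v0) N2.N3=(alive,v0)
Op 5: gossip N2<->N1 -> N2.N0=(alive,v0) N2.N1=(alive,v0) N2.N2=(alive,v0) N2.N3=(alive,v0) | N1.N0=(alive,v0) N1.N1=(alive,v0) N1.N2=(alive,v0) N1.N3=(alive,v0)
Op 6: gossip N0<->N1 -> N0.N0=(alive,v0) N0.N1=(alive,v0) N0.N2=(alive,v0) N0.N3=(alive,v0) | N1.N0=(alive,v0) N1.N1=(alive,v0) N1.N2=(alive,v0) N1.N3=(alive,v0)
Op 7: N2 marks N2=suspect -> (suspect,v1)
Op 8: gossip N1<->N2 -> N1.N0=(alive,v0) N1.N1=(alive,v0) N1.N2=(suspect,v1) N1.N3=(alive,v0) | N2.N0=(alive,v0) N2.N1=(alive,v0) N2.N2=(suspect,v1) N2.N3=(alive,v0)
Op 9: gossip N1<->N2 -> N1.N0=(alive,v0) N1.N1=(alive,v0) N1.N2=(suspect,v1) N1.N3=(alive,v0) | N2.N0=(alive,v0) N2.N1=(alive,v0) N2.N2=(suspect,v1) N2.N3=(alive,v0)
Op 10: N1 marks N1=alive -> (alive,v1)
Op 11: gossip N3<->N2 -> N3.N0=(alive,v0) N3.N1=(alive,v0) N3.N2=(suspect,v1) N3.N3=(alive,v0) | N2.N0=(alive,v0) N2.N1=(alive,v0) N2.N2=(suspect,v1) N2.N3=(alive,v0)
Op 12: N2 marks N2=dead -> (dead,v2)

Answer: N0=alive,0 N1=alive,0 N2=dead,2 N3=alive,0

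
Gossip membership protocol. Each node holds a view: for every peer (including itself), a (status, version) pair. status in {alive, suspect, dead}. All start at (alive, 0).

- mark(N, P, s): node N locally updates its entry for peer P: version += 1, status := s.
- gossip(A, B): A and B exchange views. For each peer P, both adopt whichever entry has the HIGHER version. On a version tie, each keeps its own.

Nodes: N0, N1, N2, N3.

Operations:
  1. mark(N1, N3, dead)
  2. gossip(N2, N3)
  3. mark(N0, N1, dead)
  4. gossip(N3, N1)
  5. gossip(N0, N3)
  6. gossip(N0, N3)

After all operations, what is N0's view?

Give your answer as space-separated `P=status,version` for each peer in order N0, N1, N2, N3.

Op 1: N1 marks N3=dead -> (dead,v1)
Op 2: gossip N2<->N3 -> N2.N0=(alive,v0) N2.N1=(alive,v0) N2.N2=(alive,v0) N2.N3=(alive,v0) | N3.N0=(alive,v0) N3.N1=(alive,v0) N3.N2=(alive,v0) N3.N3=(alive,v0)
Op 3: N0 marks N1=dead -> (dead,v1)
Op 4: gossip N3<->N1 -> N3.N0=(alive,v0) N3.N1=(alive,v0) N3.N2=(alive,v0) N3.N3=(dead,v1) | N1.N0=(alive,v0) N1.N1=(alive,v0) N1.N2=(alive,v0) N1.N3=(dead,v1)
Op 5: gossip N0<->N3 -> N0.N0=(alive,v0) N0.N1=(dead,v1) N0.N2=(alive,v0) N0.N3=(dead,v1) | N3.N0=(alive,v0) N3.N1=(dead,v1) N3.N2=(alive,v0) N3.N3=(dead,v1)
Op 6: gossip N0<->N3 -> N0.N0=(alive,v0) N0.N1=(dead,v1) N0.N2=(alive,v0) N0.N3=(dead,v1) | N3.N0=(alive,v0) N3.N1=(dead,v1) N3.N2=(alive,v0) N3.N3=(dead,v1)

Answer: N0=alive,0 N1=dead,1 N2=alive,0 N3=dead,1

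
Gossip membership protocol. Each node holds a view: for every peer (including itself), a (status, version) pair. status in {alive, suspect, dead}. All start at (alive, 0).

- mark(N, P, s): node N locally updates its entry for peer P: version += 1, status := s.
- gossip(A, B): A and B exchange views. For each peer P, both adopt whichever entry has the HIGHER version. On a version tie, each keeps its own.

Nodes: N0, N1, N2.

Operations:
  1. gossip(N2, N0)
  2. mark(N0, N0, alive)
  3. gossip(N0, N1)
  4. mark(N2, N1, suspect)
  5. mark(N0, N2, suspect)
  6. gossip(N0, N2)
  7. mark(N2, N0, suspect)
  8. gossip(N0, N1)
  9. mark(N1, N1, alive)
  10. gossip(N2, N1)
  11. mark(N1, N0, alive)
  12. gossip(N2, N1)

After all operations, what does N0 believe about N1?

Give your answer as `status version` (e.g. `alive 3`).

Op 1: gossip N2<->N0 -> N2.N0=(alive,v0) N2.N1=(alive,v0) N2.N2=(alive,v0) | N0.N0=(alive,v0) N0.N1=(alive,v0) N0.N2=(alive,v0)
Op 2: N0 marks N0=alive -> (alive,v1)
Op 3: gossip N0<->N1 -> N0.N0=(alive,v1) N0.N1=(alive,v0) N0.N2=(alive,v0) | N1.N0=(alive,v1) N1.N1=(alive,v0) N1.N2=(alive,v0)
Op 4: N2 marks N1=suspect -> (suspect,v1)
Op 5: N0 marks N2=suspect -> (suspect,v1)
Op 6: gossip N0<->N2 -> N0.N0=(alive,v1) N0.N1=(suspect,v1) N0.N2=(suspect,v1) | N2.N0=(alive,v1) N2.N1=(suspect,v1) N2.N2=(suspect,v1)
Op 7: N2 marks N0=suspect -> (suspect,v2)
Op 8: gossip N0<->N1 -> N0.N0=(alive,v1) N0.N1=(suspect,v1) N0.N2=(suspect,v1) | N1.N0=(alive,v1) N1.N1=(suspect,v1) N1.N2=(suspect,v1)
Op 9: N1 marks N1=alive -> (alive,v2)
Op 10: gossip N2<->N1 -> N2.N0=(suspect,v2) N2.N1=(alive,v2) N2.N2=(suspect,v1) | N1.N0=(suspect,v2) N1.N1=(alive,v2) N1.N2=(suspect,v1)
Op 11: N1 marks N0=alive -> (alive,v3)
Op 12: gossip N2<->N1 -> N2.N0=(alive,v3) N2.N1=(alive,v2) N2.N2=(suspect,v1) | N1.N0=(alive,v3) N1.N1=(alive,v2) N1.N2=(suspect,v1)

Answer: suspect 1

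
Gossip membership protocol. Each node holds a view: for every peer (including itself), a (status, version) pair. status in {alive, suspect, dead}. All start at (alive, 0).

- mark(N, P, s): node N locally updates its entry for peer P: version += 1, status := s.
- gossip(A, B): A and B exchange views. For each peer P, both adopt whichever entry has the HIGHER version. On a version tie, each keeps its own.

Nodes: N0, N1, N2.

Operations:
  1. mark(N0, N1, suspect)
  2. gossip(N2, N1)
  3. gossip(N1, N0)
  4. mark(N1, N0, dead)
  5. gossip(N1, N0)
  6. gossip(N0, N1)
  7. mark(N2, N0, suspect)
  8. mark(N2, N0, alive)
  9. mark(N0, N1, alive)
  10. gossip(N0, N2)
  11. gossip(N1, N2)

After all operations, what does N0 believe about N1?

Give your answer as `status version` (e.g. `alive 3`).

Op 1: N0 marks N1=suspect -> (suspect,v1)
Op 2: gossip N2<->N1 -> N2.N0=(alive,v0) N2.N1=(alive,v0) N2.N2=(alive,v0) | N1.N0=(alive,v0) N1.N1=(alive,v0) N1.N2=(alive,v0)
Op 3: gossip N1<->N0 -> N1.N0=(alive,v0) N1.N1=(suspect,v1) N1.N2=(alive,v0) | N0.N0=(alive,v0) N0.N1=(suspect,v1) N0.N2=(alive,v0)
Op 4: N1 marks N0=dead -> (dead,v1)
Op 5: gossip N1<->N0 -> N1.N0=(dead,v1) N1.N1=(suspect,v1) N1.N2=(alive,v0) | N0.N0=(dead,v1) N0.N1=(suspect,v1) N0.N2=(alive,v0)
Op 6: gossip N0<->N1 -> N0.N0=(dead,v1) N0.N1=(suspect,v1) N0.N2=(alive,v0) | N1.N0=(dead,v1) N1.N1=(suspect,v1) N1.N2=(alive,v0)
Op 7: N2 marks N0=suspect -> (suspect,v1)
Op 8: N2 marks N0=alive -> (alive,v2)
Op 9: N0 marks N1=alive -> (alive,v2)
Op 10: gossip N0<->N2 -> N0.N0=(alive,v2) N0.N1=(alive,v2) N0.N2=(alive,v0) | N2.N0=(alive,v2) N2.N1=(alive,v2) N2.N2=(alive,v0)
Op 11: gossip N1<->N2 -> N1.N0=(alive,v2) N1.N1=(alive,v2) N1.N2=(alive,v0) | N2.N0=(alive,v2) N2.N1=(alive,v2) N2.N2=(alive,v0)

Answer: alive 2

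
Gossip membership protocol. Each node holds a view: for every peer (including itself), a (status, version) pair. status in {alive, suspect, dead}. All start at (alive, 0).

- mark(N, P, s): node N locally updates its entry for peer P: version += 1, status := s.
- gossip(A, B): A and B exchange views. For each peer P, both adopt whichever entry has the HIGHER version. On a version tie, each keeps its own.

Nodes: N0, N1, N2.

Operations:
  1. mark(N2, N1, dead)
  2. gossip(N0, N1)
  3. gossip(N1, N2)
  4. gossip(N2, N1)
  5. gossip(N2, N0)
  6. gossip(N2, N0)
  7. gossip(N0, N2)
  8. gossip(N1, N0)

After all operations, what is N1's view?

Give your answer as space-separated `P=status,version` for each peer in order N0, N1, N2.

Op 1: N2 marks N1=dead -> (dead,v1)
Op 2: gossip N0<->N1 -> N0.N0=(alive,v0) N0.N1=(alive,v0) N0.N2=(alive,v0) | N1.N0=(alive,v0) N1.N1=(alive,v0) N1.N2=(alive,v0)
Op 3: gossip N1<->N2 -> N1.N0=(alive,v0) N1.N1=(dead,v1) N1.N2=(alive,v0) | N2.N0=(alive,v0) N2.N1=(dead,v1) N2.N2=(alive,v0)
Op 4: gossip N2<->N1 -> N2.N0=(alive,v0) N2.N1=(dead,v1) N2.N2=(alive,v0) | N1.N0=(alive,v0) N1.N1=(dead,v1) N1.N2=(alive,v0)
Op 5: gossip N2<->N0 -> N2.N0=(alive,v0) N2.N1=(dead,v1) N2.N2=(alive,v0) | N0.N0=(alive,v0) N0.N1=(dead,v1) N0.N2=(alive,v0)
Op 6: gossip N2<->N0 -> N2.N0=(alive,v0) N2.N1=(dead,v1) N2.N2=(alive,v0) | N0.N0=(alive,v0) N0.N1=(dead,v1) N0.N2=(alive,v0)
Op 7: gossip N0<->N2 -> N0.N0=(alive,v0) N0.N1=(dead,v1) N0.N2=(alive,v0) | N2.N0=(alive,v0) N2.N1=(dead,v1) N2.N2=(alive,v0)
Op 8: gossip N1<->N0 -> N1.N0=(alive,v0) N1.N1=(dead,v1) N1.N2=(alive,v0) | N0.N0=(alive,v0) N0.N1=(dead,v1) N0.N2=(alive,v0)

Answer: N0=alive,0 N1=dead,1 N2=alive,0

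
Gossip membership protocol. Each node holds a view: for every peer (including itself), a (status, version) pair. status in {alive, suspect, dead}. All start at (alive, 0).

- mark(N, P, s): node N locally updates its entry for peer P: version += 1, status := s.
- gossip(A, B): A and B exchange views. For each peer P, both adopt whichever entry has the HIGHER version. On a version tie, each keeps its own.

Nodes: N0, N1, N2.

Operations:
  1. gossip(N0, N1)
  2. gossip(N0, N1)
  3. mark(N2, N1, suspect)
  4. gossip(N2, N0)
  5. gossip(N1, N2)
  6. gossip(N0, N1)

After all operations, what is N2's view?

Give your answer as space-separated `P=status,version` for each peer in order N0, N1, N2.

Op 1: gossip N0<->N1 -> N0.N0=(alive,v0) N0.N1=(alive,v0) N0.N2=(alive,v0) | N1.N0=(alive,v0) N1.N1=(alive,v0) N1.N2=(alive,v0)
Op 2: gossip N0<->N1 -> N0.N0=(alive,v0) N0.N1=(alive,v0) N0.N2=(alive,v0) | N1.N0=(alive,v0) N1.N1=(alive,v0) N1.N2=(alive,v0)
Op 3: N2 marks N1=suspect -> (suspect,v1)
Op 4: gossip N2<->N0 -> N2.N0=(alive,v0) N2.N1=(suspect,v1) N2.N2=(alive,v0) | N0.N0=(alive,v0) N0.N1=(suspect,v1) N0.N2=(alive,v0)
Op 5: gossip N1<->N2 -> N1.N0=(alive,v0) N1.N1=(suspect,v1) N1.N2=(alive,v0) | N2.N0=(alive,v0) N2.N1=(suspect,v1) N2.N2=(alive,v0)
Op 6: gossip N0<->N1 -> N0.N0=(alive,v0) N0.N1=(suspect,v1) N0.N2=(alive,v0) | N1.N0=(alive,v0) N1.N1=(suspect,v1) N1.N2=(alive,v0)

Answer: N0=alive,0 N1=suspect,1 N2=alive,0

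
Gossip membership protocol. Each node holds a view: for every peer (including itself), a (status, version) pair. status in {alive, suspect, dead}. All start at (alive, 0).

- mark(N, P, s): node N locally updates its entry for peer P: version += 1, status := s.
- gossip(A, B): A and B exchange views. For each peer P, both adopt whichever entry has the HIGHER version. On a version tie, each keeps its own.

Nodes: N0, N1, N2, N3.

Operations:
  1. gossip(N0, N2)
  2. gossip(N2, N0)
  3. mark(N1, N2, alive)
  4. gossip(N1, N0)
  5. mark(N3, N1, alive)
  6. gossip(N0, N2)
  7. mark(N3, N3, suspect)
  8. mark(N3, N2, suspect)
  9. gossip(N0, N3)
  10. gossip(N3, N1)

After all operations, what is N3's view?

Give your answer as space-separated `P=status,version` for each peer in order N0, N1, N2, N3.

Answer: N0=alive,0 N1=alive,1 N2=suspect,1 N3=suspect,1

Derivation:
Op 1: gossip N0<->N2 -> N0.N0=(alive,v0) N0.N1=(alive,v0) N0.N2=(alive,v0) N0.N3=(alive,v0) | N2.N0=(alive,v0) N2.N1=(alive,v0) N2.N2=(alive,v0) N2.N3=(alive,v0)
Op 2: gossip N2<->N0 -> N2.N0=(alive,v0) N2.N1=(alive,v0) N2.N2=(alive,v0) N2.N3=(alive,v0) | N0.N0=(alive,v0) N0.N1=(alive,v0) N0.N2=(alive,v0) N0.N3=(alive,v0)
Op 3: N1 marks N2=alive -> (alive,v1)
Op 4: gossip N1<->N0 -> N1.N0=(alive,v0) N1.N1=(alive,v0) N1.N2=(alive,v1) N1.N3=(alive,v0) | N0.N0=(alive,v0) N0.N1=(alive,v0) N0.N2=(alive,v1) N0.N3=(alive,v0)
Op 5: N3 marks N1=alive -> (alive,v1)
Op 6: gossip N0<->N2 -> N0.N0=(alive,v0) N0.N1=(alive,v0) N0.N2=(alive,v1) N0.N3=(alive,v0) | N2.N0=(alive,v0) N2.N1=(alive,v0) N2.N2=(alive,v1) N2.N3=(alive,v0)
Op 7: N3 marks N3=suspect -> (suspect,v1)
Op 8: N3 marks N2=suspect -> (suspect,v1)
Op 9: gossip N0<->N3 -> N0.N0=(alive,v0) N0.N1=(alive,v1) N0.N2=(alive,v1) N0.N3=(suspect,v1) | N3.N0=(alive,v0) N3.N1=(alive,v1) N3.N2=(suspect,v1) N3.N3=(suspect,v1)
Op 10: gossip N3<->N1 -> N3.N0=(alive,v0) N3.N1=(alive,v1) N3.N2=(suspect,v1) N3.N3=(suspect,v1) | N1.N0=(alive,v0) N1.N1=(alive,v1) N1.N2=(alive,v1) N1.N3=(suspect,v1)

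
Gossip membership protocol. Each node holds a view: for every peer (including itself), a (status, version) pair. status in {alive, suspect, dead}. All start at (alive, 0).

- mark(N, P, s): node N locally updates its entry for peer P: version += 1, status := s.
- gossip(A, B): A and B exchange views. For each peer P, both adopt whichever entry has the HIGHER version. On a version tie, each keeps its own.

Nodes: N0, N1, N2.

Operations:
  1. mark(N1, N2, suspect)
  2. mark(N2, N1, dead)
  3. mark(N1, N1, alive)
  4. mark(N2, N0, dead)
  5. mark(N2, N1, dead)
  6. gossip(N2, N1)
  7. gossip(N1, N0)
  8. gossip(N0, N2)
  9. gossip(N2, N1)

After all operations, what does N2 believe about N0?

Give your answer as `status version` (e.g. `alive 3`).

Op 1: N1 marks N2=suspect -> (suspect,v1)
Op 2: N2 marks N1=dead -> (dead,v1)
Op 3: N1 marks N1=alive -> (alive,v1)
Op 4: N2 marks N0=dead -> (dead,v1)
Op 5: N2 marks N1=dead -> (dead,v2)
Op 6: gossip N2<->N1 -> N2.N0=(dead,v1) N2.N1=(dead,v2) N2.N2=(suspect,v1) | N1.N0=(dead,v1) N1.N1=(dead,v2) N1.N2=(suspect,v1)
Op 7: gossip N1<->N0 -> N1.N0=(dead,v1) N1.N1=(dead,v2) N1.N2=(suspect,v1) | N0.N0=(dead,v1) N0.N1=(dead,v2) N0.N2=(suspect,v1)
Op 8: gossip N0<->N2 -> N0.N0=(dead,v1) N0.N1=(dead,v2) N0.N2=(suspect,v1) | N2.N0=(dead,v1) N2.N1=(dead,v2) N2.N2=(suspect,v1)
Op 9: gossip N2<->N1 -> N2.N0=(dead,v1) N2.N1=(dead,v2) N2.N2=(suspect,v1) | N1.N0=(dead,v1) N1.N1=(dead,v2) N1.N2=(suspect,v1)

Answer: dead 1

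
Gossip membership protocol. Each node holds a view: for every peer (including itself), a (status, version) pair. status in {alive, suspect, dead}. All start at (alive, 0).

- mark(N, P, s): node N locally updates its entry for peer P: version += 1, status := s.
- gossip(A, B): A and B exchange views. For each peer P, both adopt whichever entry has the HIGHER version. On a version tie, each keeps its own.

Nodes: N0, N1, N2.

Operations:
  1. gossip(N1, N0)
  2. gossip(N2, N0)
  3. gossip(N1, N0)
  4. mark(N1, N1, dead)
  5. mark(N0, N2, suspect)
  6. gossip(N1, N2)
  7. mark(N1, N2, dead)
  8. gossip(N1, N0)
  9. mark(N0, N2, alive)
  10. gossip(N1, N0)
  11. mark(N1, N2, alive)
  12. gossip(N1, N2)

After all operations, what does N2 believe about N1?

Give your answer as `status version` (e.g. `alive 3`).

Answer: dead 1

Derivation:
Op 1: gossip N1<->N0 -> N1.N0=(alive,v0) N1.N1=(alive,v0) N1.N2=(alive,v0) | N0.N0=(alive,v0) N0.N1=(alive,v0) N0.N2=(alive,v0)
Op 2: gossip N2<->N0 -> N2.N0=(alive,v0) N2.N1=(alive,v0) N2.N2=(alive,v0) | N0.N0=(alive,v0) N0.N1=(alive,v0) N0.N2=(alive,v0)
Op 3: gossip N1<->N0 -> N1.N0=(alive,v0) N1.N1=(alive,v0) N1.N2=(alive,v0) | N0.N0=(alive,v0) N0.N1=(alive,v0) N0.N2=(alive,v0)
Op 4: N1 marks N1=dead -> (dead,v1)
Op 5: N0 marks N2=suspect -> (suspect,v1)
Op 6: gossip N1<->N2 -> N1.N0=(alive,v0) N1.N1=(dead,v1) N1.N2=(alive,v0) | N2.N0=(alive,v0) N2.N1=(dead,v1) N2.N2=(alive,v0)
Op 7: N1 marks N2=dead -> (dead,v1)
Op 8: gossip N1<->N0 -> N1.N0=(alive,v0) N1.N1=(dead,v1) N1.N2=(dead,v1) | N0.N0=(alive,v0) N0.N1=(dead,v1) N0.N2=(suspect,v1)
Op 9: N0 marks N2=alive -> (alive,v2)
Op 10: gossip N1<->N0 -> N1.N0=(alive,v0) N1.N1=(dead,v1) N1.N2=(alive,v2) | N0.N0=(alive,v0) N0.N1=(dead,v1) N0.N2=(alive,v2)
Op 11: N1 marks N2=alive -> (alive,v3)
Op 12: gossip N1<->N2 -> N1.N0=(alive,v0) N1.N1=(dead,v1) N1.N2=(alive,v3) | N2.N0=(alive,v0) N2.N1=(dead,v1) N2.N2=(alive,v3)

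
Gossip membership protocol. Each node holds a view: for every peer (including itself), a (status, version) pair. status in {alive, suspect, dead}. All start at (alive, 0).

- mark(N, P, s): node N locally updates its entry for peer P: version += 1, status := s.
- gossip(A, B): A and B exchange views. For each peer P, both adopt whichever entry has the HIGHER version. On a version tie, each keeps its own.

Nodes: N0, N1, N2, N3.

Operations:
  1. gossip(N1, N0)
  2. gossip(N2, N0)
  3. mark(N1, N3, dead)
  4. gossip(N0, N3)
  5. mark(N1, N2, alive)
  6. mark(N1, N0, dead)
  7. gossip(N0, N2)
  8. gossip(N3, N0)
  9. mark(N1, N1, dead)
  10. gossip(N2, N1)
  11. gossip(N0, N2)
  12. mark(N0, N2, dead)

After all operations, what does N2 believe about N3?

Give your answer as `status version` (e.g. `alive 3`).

Op 1: gossip N1<->N0 -> N1.N0=(alive,v0) N1.N1=(alive,v0) N1.N2=(alive,v0) N1.N3=(alive,v0) | N0.N0=(alive,v0) N0.N1=(alive,v0) N0.N2=(alive,v0) N0.N3=(alive,v0)
Op 2: gossip N2<->N0 -> N2.N0=(alive,v0) N2.N1=(alive,v0) N2.N2=(alive,v0) N2.N3=(alive,v0) | N0.N0=(alive,v0) N0.N1=(alive,v0) N0.N2=(alive,v0) N0.N3=(alive,v0)
Op 3: N1 marks N3=dead -> (dead,v1)
Op 4: gossip N0<->N3 -> N0.N0=(alive,v0) N0.N1=(alive,v0) N0.N2=(alive,v0) N0.N3=(alive,v0) | N3.N0=(alive,v0) N3.N1=(alive,v0) N3.N2=(alive,v0) N3.N3=(alive,v0)
Op 5: N1 marks N2=alive -> (alive,v1)
Op 6: N1 marks N0=dead -> (dead,v1)
Op 7: gossip N0<->N2 -> N0.N0=(alive,v0) N0.N1=(alive,v0) N0.N2=(alive,v0) N0.N3=(alive,v0) | N2.N0=(alive,v0) N2.N1=(alive,v0) N2.N2=(alive,v0) N2.N3=(alive,v0)
Op 8: gossip N3<->N0 -> N3.N0=(alive,v0) N3.N1=(alive,v0) N3.N2=(alive,v0) N3.N3=(alive,v0) | N0.N0=(alive,v0) N0.N1=(alive,v0) N0.N2=(alive,v0) N0.N3=(alive,v0)
Op 9: N1 marks N1=dead -> (dead,v1)
Op 10: gossip N2<->N1 -> N2.N0=(dead,v1) N2.N1=(dead,v1) N2.N2=(alive,v1) N2.N3=(dead,v1) | N1.N0=(dead,v1) N1.N1=(dead,v1) N1.N2=(alive,v1) N1.N3=(dead,v1)
Op 11: gossip N0<->N2 -> N0.N0=(dead,v1) N0.N1=(dead,v1) N0.N2=(alive,v1) N0.N3=(dead,v1) | N2.N0=(dead,v1) N2.N1=(dead,v1) N2.N2=(alive,v1) N2.N3=(dead,v1)
Op 12: N0 marks N2=dead -> (dead,v2)

Answer: dead 1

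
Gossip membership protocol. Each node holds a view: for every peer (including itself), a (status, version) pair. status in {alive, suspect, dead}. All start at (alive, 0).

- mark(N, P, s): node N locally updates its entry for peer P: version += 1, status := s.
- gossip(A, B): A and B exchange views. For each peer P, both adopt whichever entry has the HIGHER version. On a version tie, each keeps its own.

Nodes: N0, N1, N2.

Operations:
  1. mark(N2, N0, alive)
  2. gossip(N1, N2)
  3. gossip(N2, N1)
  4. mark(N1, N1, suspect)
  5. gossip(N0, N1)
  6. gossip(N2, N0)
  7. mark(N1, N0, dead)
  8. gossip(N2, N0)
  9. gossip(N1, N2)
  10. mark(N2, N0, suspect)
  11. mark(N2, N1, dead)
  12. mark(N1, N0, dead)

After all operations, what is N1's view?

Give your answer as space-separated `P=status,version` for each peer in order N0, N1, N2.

Answer: N0=dead,3 N1=suspect,1 N2=alive,0

Derivation:
Op 1: N2 marks N0=alive -> (alive,v1)
Op 2: gossip N1<->N2 -> N1.N0=(alive,v1) N1.N1=(alive,v0) N1.N2=(alive,v0) | N2.N0=(alive,v1) N2.N1=(alive,v0) N2.N2=(alive,v0)
Op 3: gossip N2<->N1 -> N2.N0=(alive,v1) N2.N1=(alive,v0) N2.N2=(alive,v0) | N1.N0=(alive,v1) N1.N1=(alive,v0) N1.N2=(alive,v0)
Op 4: N1 marks N1=suspect -> (suspect,v1)
Op 5: gossip N0<->N1 -> N0.N0=(alive,v1) N0.N1=(suspect,v1) N0.N2=(alive,v0) | N1.N0=(alive,v1) N1.N1=(suspect,v1) N1.N2=(alive,v0)
Op 6: gossip N2<->N0 -> N2.N0=(alive,v1) N2.N1=(suspect,v1) N2.N2=(alive,v0) | N0.N0=(alive,v1) N0.N1=(suspect,v1) N0.N2=(alive,v0)
Op 7: N1 marks N0=dead -> (dead,v2)
Op 8: gossip N2<->N0 -> N2.N0=(alive,v1) N2.N1=(suspect,v1) N2.N2=(alive,v0) | N0.N0=(alive,v1) N0.N1=(suspect,v1) N0.N2=(alive,v0)
Op 9: gossip N1<->N2 -> N1.N0=(dead,v2) N1.N1=(suspect,v1) N1.N2=(alive,v0) | N2.N0=(dead,v2) N2.N1=(suspect,v1) N2.N2=(alive,v0)
Op 10: N2 marks N0=suspect -> (suspect,v3)
Op 11: N2 marks N1=dead -> (dead,v2)
Op 12: N1 marks N0=dead -> (dead,v3)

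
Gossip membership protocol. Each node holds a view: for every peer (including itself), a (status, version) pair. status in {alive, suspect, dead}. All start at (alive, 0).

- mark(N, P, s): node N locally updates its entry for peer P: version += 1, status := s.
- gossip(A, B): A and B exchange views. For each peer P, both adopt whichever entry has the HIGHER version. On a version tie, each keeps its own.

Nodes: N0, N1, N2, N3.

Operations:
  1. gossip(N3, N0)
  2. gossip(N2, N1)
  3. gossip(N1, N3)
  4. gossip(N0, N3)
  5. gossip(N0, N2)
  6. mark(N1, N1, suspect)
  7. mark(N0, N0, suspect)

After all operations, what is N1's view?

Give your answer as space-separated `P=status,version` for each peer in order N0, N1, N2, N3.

Answer: N0=alive,0 N1=suspect,1 N2=alive,0 N3=alive,0

Derivation:
Op 1: gossip N3<->N0 -> N3.N0=(alive,v0) N3.N1=(alive,v0) N3.N2=(alive,v0) N3.N3=(alive,v0) | N0.N0=(alive,v0) N0.N1=(alive,v0) N0.N2=(alive,v0) N0.N3=(alive,v0)
Op 2: gossip N2<->N1 -> N2.N0=(alive,v0) N2.N1=(alive,v0) N2.N2=(alive,v0) N2.N3=(alive,v0) | N1.N0=(alive,v0) N1.N1=(alive,v0) N1.N2=(alive,v0) N1.N3=(alive,v0)
Op 3: gossip N1<->N3 -> N1.N0=(alive,v0) N1.N1=(alive,v0) N1.N2=(alive,v0) N1.N3=(alive,v0) | N3.N0=(alive,v0) N3.N1=(alive,v0) N3.N2=(alive,v0) N3.N3=(alive,v0)
Op 4: gossip N0<->N3 -> N0.N0=(alive,v0) N0.N1=(alive,v0) N0.N2=(alive,v0) N0.N3=(alive,v0) | N3.N0=(alive,v0) N3.N1=(alive,v0) N3.N2=(alive,v0) N3.N3=(alive,v0)
Op 5: gossip N0<->N2 -> N0.N0=(alive,v0) N0.N1=(alive,v0) N0.N2=(alive,v0) N0.N3=(alive,v0) | N2.N0=(alive,v0) N2.N1=(alive,v0) N2.N2=(alive,v0) N2.N3=(alive,v0)
Op 6: N1 marks N1=suspect -> (suspect,v1)
Op 7: N0 marks N0=suspect -> (suspect,v1)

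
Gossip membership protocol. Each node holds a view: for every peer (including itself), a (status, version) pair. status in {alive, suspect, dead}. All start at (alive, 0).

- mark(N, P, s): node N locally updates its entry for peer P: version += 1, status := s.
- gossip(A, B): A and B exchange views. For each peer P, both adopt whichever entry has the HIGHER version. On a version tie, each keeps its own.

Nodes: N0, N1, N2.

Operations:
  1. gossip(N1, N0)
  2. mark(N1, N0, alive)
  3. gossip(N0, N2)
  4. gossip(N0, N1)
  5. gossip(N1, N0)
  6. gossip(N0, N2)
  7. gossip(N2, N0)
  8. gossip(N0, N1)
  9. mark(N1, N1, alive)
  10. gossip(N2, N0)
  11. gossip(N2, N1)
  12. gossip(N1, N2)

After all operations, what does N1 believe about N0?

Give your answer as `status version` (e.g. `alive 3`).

Answer: alive 1

Derivation:
Op 1: gossip N1<->N0 -> N1.N0=(alive,v0) N1.N1=(alive,v0) N1.N2=(alive,v0) | N0.N0=(alive,v0) N0.N1=(alive,v0) N0.N2=(alive,v0)
Op 2: N1 marks N0=alive -> (alive,v1)
Op 3: gossip N0<->N2 -> N0.N0=(alive,v0) N0.N1=(alive,v0) N0.N2=(alive,v0) | N2.N0=(alive,v0) N2.N1=(alive,v0) N2.N2=(alive,v0)
Op 4: gossip N0<->N1 -> N0.N0=(alive,v1) N0.N1=(alive,v0) N0.N2=(alive,v0) | N1.N0=(alive,v1) N1.N1=(alive,v0) N1.N2=(alive,v0)
Op 5: gossip N1<->N0 -> N1.N0=(alive,v1) N1.N1=(alive,v0) N1.N2=(alive,v0) | N0.N0=(alive,v1) N0.N1=(alive,v0) N0.N2=(alive,v0)
Op 6: gossip N0<->N2 -> N0.N0=(alive,v1) N0.N1=(alive,v0) N0.N2=(alive,v0) | N2.N0=(alive,v1) N2.N1=(alive,v0) N2.N2=(alive,v0)
Op 7: gossip N2<->N0 -> N2.N0=(alive,v1) N2.N1=(alive,v0) N2.N2=(alive,v0) | N0.N0=(alive,v1) N0.N1=(alive,v0) N0.N2=(alive,v0)
Op 8: gossip N0<->N1 -> N0.N0=(alive,v1) N0.N1=(alive,v0) N0.N2=(alive,v0) | N1.N0=(alive,v1) N1.N1=(alive,v0) N1.N2=(alive,v0)
Op 9: N1 marks N1=alive -> (alive,v1)
Op 10: gossip N2<->N0 -> N2.N0=(alive,v1) N2.N1=(alive,v0) N2.N2=(alive,v0) | N0.N0=(alive,v1) N0.N1=(alive,v0) N0.N2=(alive,v0)
Op 11: gossip N2<->N1 -> N2.N0=(alive,v1) N2.N1=(alive,v1) N2.N2=(alive,v0) | N1.N0=(alive,v1) N1.N1=(alive,v1) N1.N2=(alive,v0)
Op 12: gossip N1<->N2 -> N1.N0=(alive,v1) N1.N1=(alive,v1) N1.N2=(alive,v0) | N2.N0=(alive,v1) N2.N1=(alive,v1) N2.N2=(alive,v0)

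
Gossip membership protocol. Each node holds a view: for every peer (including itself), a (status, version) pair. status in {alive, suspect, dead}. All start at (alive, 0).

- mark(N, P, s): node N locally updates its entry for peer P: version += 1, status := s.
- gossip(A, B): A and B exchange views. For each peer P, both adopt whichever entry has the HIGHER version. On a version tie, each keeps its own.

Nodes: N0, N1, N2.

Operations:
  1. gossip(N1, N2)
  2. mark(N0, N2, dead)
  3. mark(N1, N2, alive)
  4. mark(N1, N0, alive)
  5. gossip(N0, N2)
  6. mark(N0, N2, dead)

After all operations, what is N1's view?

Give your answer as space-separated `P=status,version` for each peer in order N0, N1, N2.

Op 1: gossip N1<->N2 -> N1.N0=(alive,v0) N1.N1=(alive,v0) N1.N2=(alive,v0) | N2.N0=(alive,v0) N2.N1=(alive,v0) N2.N2=(alive,v0)
Op 2: N0 marks N2=dead -> (dead,v1)
Op 3: N1 marks N2=alive -> (alive,v1)
Op 4: N1 marks N0=alive -> (alive,v1)
Op 5: gossip N0<->N2 -> N0.N0=(alive,v0) N0.N1=(alive,v0) N0.N2=(dead,v1) | N2.N0=(alive,v0) N2.N1=(alive,v0) N2.N2=(dead,v1)
Op 6: N0 marks N2=dead -> (dead,v2)

Answer: N0=alive,1 N1=alive,0 N2=alive,1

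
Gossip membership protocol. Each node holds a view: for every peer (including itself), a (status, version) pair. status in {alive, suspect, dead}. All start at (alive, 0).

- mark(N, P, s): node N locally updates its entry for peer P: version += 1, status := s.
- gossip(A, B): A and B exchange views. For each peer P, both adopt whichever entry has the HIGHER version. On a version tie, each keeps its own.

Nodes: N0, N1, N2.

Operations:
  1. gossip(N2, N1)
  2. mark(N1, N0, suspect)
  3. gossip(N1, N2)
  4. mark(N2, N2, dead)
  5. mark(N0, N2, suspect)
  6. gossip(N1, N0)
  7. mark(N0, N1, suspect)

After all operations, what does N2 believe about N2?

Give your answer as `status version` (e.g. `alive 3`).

Answer: dead 1

Derivation:
Op 1: gossip N2<->N1 -> N2.N0=(alive,v0) N2.N1=(alive,v0) N2.N2=(alive,v0) | N1.N0=(alive,v0) N1.N1=(alive,v0) N1.N2=(alive,v0)
Op 2: N1 marks N0=suspect -> (suspect,v1)
Op 3: gossip N1<->N2 -> N1.N0=(suspect,v1) N1.N1=(alive,v0) N1.N2=(alive,v0) | N2.N0=(suspect,v1) N2.N1=(alive,v0) N2.N2=(alive,v0)
Op 4: N2 marks N2=dead -> (dead,v1)
Op 5: N0 marks N2=suspect -> (suspect,v1)
Op 6: gossip N1<->N0 -> N1.N0=(suspect,v1) N1.N1=(alive,v0) N1.N2=(suspect,v1) | N0.N0=(suspect,v1) N0.N1=(alive,v0) N0.N2=(suspect,v1)
Op 7: N0 marks N1=suspect -> (suspect,v1)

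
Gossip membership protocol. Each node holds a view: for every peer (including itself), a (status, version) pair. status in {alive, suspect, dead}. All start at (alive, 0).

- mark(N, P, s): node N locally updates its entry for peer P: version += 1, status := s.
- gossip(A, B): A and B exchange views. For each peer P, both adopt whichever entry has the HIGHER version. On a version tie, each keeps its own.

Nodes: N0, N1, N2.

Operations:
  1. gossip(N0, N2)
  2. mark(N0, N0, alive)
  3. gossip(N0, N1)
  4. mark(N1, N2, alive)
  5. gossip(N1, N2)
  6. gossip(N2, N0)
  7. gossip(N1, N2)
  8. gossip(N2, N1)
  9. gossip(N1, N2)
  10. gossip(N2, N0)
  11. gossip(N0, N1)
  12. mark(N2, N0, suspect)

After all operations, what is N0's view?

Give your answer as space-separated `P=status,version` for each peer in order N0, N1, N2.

Op 1: gossip N0<->N2 -> N0.N0=(alive,v0) N0.N1=(alive,v0) N0.N2=(alive,v0) | N2.N0=(alive,v0) N2.N1=(alive,v0) N2.N2=(alive,v0)
Op 2: N0 marks N0=alive -> (alive,v1)
Op 3: gossip N0<->N1 -> N0.N0=(alive,v1) N0.N1=(alive,v0) N0.N2=(alive,v0) | N1.N0=(alive,v1) N1.N1=(alive,v0) N1.N2=(alive,v0)
Op 4: N1 marks N2=alive -> (alive,v1)
Op 5: gossip N1<->N2 -> N1.N0=(alive,v1) N1.N1=(alive,v0) N1.N2=(alive,v1) | N2.N0=(alive,v1) N2.N1=(alive,v0) N2.N2=(alive,v1)
Op 6: gossip N2<->N0 -> N2.N0=(alive,v1) N2.N1=(alive,v0) N2.N2=(alive,v1) | N0.N0=(alive,v1) N0.N1=(alive,v0) N0.N2=(alive,v1)
Op 7: gossip N1<->N2 -> N1.N0=(alive,v1) N1.N1=(alive,v0) N1.N2=(alive,v1) | N2.N0=(alive,v1) N2.N1=(alive,v0) N2.N2=(alive,v1)
Op 8: gossip N2<->N1 -> N2.N0=(alive,v1) N2.N1=(alive,v0) N2.N2=(alive,v1) | N1.N0=(alive,v1) N1.N1=(alive,v0) N1.N2=(alive,v1)
Op 9: gossip N1<->N2 -> N1.N0=(alive,v1) N1.N1=(alive,v0) N1.N2=(alive,v1) | N2.N0=(alive,v1) N2.N1=(alive,v0) N2.N2=(alive,v1)
Op 10: gossip N2<->N0 -> N2.N0=(alive,v1) N2.N1=(alive,v0) N2.N2=(alive,v1) | N0.N0=(alive,v1) N0.N1=(alive,v0) N0.N2=(alive,v1)
Op 11: gossip N0<->N1 -> N0.N0=(alive,v1) N0.N1=(alive,v0) N0.N2=(alive,v1) | N1.N0=(alive,v1) N1.N1=(alive,v0) N1.N2=(alive,v1)
Op 12: N2 marks N0=suspect -> (suspect,v2)

Answer: N0=alive,1 N1=alive,0 N2=alive,1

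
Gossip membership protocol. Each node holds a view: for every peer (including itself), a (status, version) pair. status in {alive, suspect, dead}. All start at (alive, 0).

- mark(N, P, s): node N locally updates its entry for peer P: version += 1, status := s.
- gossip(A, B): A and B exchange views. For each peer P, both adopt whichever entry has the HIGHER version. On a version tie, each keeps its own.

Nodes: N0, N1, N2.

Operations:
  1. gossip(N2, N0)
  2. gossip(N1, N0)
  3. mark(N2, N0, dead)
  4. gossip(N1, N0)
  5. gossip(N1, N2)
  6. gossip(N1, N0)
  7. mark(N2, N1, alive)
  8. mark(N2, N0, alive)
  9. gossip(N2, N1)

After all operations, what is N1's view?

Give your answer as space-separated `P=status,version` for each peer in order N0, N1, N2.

Op 1: gossip N2<->N0 -> N2.N0=(alive,v0) N2.N1=(alive,v0) N2.N2=(alive,v0) | N0.N0=(alive,v0) N0.N1=(alive,v0) N0.N2=(alive,v0)
Op 2: gossip N1<->N0 -> N1.N0=(alive,v0) N1.N1=(alive,v0) N1.N2=(alive,v0) | N0.N0=(alive,v0) N0.N1=(alive,v0) N0.N2=(alive,v0)
Op 3: N2 marks N0=dead -> (dead,v1)
Op 4: gossip N1<->N0 -> N1.N0=(alive,v0) N1.N1=(alive,v0) N1.N2=(alive,v0) | N0.N0=(alive,v0) N0.N1=(alive,v0) N0.N2=(alive,v0)
Op 5: gossip N1<->N2 -> N1.N0=(dead,v1) N1.N1=(alive,v0) N1.N2=(alive,v0) | N2.N0=(dead,v1) N2.N1=(alive,v0) N2.N2=(alive,v0)
Op 6: gossip N1<->N0 -> N1.N0=(dead,v1) N1.N1=(alive,v0) N1.N2=(alive,v0) | N0.N0=(dead,v1) N0.N1=(alive,v0) N0.N2=(alive,v0)
Op 7: N2 marks N1=alive -> (alive,v1)
Op 8: N2 marks N0=alive -> (alive,v2)
Op 9: gossip N2<->N1 -> N2.N0=(alive,v2) N2.N1=(alive,v1) N2.N2=(alive,v0) | N1.N0=(alive,v2) N1.N1=(alive,v1) N1.N2=(alive,v0)

Answer: N0=alive,2 N1=alive,1 N2=alive,0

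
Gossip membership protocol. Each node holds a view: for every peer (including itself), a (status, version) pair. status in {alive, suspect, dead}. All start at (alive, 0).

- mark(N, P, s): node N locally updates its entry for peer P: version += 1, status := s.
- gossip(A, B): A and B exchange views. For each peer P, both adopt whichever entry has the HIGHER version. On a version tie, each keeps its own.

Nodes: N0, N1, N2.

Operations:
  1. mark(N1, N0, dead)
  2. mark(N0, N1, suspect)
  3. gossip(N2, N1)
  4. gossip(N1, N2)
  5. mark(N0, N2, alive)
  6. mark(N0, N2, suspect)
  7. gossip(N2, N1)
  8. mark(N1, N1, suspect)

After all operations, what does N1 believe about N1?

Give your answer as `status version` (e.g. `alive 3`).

Op 1: N1 marks N0=dead -> (dead,v1)
Op 2: N0 marks N1=suspect -> (suspect,v1)
Op 3: gossip N2<->N1 -> N2.N0=(dead,v1) N2.N1=(alive,v0) N2.N2=(alive,v0) | N1.N0=(dead,v1) N1.N1=(alive,v0) N1.N2=(alive,v0)
Op 4: gossip N1<->N2 -> N1.N0=(dead,v1) N1.N1=(alive,v0) N1.N2=(alive,v0) | N2.N0=(dead,v1) N2.N1=(alive,v0) N2.N2=(alive,v0)
Op 5: N0 marks N2=alive -> (alive,v1)
Op 6: N0 marks N2=suspect -> (suspect,v2)
Op 7: gossip N2<->N1 -> N2.N0=(dead,v1) N2.N1=(alive,v0) N2.N2=(alive,v0) | N1.N0=(dead,v1) N1.N1=(alive,v0) N1.N2=(alive,v0)
Op 8: N1 marks N1=suspect -> (suspect,v1)

Answer: suspect 1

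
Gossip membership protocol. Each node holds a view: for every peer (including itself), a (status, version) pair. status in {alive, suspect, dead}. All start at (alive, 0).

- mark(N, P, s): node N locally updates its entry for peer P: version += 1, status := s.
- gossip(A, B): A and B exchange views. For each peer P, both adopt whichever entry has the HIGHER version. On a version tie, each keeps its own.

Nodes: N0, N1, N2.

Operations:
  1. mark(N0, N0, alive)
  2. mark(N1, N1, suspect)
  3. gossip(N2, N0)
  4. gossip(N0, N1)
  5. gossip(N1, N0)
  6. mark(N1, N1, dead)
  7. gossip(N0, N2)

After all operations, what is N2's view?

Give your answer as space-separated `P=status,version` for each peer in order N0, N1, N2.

Op 1: N0 marks N0=alive -> (alive,v1)
Op 2: N1 marks N1=suspect -> (suspect,v1)
Op 3: gossip N2<->N0 -> N2.N0=(alive,v1) N2.N1=(alive,v0) N2.N2=(alive,v0) | N0.N0=(alive,v1) N0.N1=(alive,v0) N0.N2=(alive,v0)
Op 4: gossip N0<->N1 -> N0.N0=(alive,v1) N0.N1=(suspect,v1) N0.N2=(alive,v0) | N1.N0=(alive,v1) N1.N1=(suspect,v1) N1.N2=(alive,v0)
Op 5: gossip N1<->N0 -> N1.N0=(alive,v1) N1.N1=(suspect,v1) N1.N2=(alive,v0) | N0.N0=(alive,v1) N0.N1=(suspect,v1) N0.N2=(alive,v0)
Op 6: N1 marks N1=dead -> (dead,v2)
Op 7: gossip N0<->N2 -> N0.N0=(alive,v1) N0.N1=(suspect,v1) N0.N2=(alive,v0) | N2.N0=(alive,v1) N2.N1=(suspect,v1) N2.N2=(alive,v0)

Answer: N0=alive,1 N1=suspect,1 N2=alive,0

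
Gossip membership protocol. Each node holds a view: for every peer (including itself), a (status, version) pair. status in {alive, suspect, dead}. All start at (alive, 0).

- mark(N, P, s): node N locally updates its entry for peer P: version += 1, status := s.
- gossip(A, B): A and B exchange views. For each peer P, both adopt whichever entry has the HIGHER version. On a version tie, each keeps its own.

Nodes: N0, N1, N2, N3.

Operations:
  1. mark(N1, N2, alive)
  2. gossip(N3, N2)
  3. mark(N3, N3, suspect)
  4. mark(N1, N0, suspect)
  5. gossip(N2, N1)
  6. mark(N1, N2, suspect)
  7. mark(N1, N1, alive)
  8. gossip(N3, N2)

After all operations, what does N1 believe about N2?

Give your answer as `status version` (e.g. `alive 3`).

Op 1: N1 marks N2=alive -> (alive,v1)
Op 2: gossip N3<->N2 -> N3.N0=(alive,v0) N3.N1=(alive,v0) N3.N2=(alive,v0) N3.N3=(alive,v0) | N2.N0=(alive,v0) N2.N1=(alive,v0) N2.N2=(alive,v0) N2.N3=(alive,v0)
Op 3: N3 marks N3=suspect -> (suspect,v1)
Op 4: N1 marks N0=suspect -> (suspect,v1)
Op 5: gossip N2<->N1 -> N2.N0=(suspect,v1) N2.N1=(alive,v0) N2.N2=(alive,v1) N2.N3=(alive,v0) | N1.N0=(suspect,v1) N1.N1=(alive,v0) N1.N2=(alive,v1) N1.N3=(alive,v0)
Op 6: N1 marks N2=suspect -> (suspect,v2)
Op 7: N1 marks N1=alive -> (alive,v1)
Op 8: gossip N3<->N2 -> N3.N0=(suspect,v1) N3.N1=(alive,v0) N3.N2=(alive,v1) N3.N3=(suspect,v1) | N2.N0=(suspect,v1) N2.N1=(alive,v0) N2.N2=(alive,v1) N2.N3=(suspect,v1)

Answer: suspect 2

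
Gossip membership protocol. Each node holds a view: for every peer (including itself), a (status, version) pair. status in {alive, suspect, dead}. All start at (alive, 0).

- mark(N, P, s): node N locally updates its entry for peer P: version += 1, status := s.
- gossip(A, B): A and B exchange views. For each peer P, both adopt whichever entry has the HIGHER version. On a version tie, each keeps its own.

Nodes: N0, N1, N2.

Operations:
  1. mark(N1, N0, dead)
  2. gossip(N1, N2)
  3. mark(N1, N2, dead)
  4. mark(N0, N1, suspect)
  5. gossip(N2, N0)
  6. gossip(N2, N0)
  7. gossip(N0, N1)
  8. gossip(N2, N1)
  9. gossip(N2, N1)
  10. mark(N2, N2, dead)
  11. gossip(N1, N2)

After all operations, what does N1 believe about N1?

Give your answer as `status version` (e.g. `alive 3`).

Op 1: N1 marks N0=dead -> (dead,v1)
Op 2: gossip N1<->N2 -> N1.N0=(dead,v1) N1.N1=(alive,v0) N1.N2=(alive,v0) | N2.N0=(dead,v1) N2.N1=(alive,v0) N2.N2=(alive,v0)
Op 3: N1 marks N2=dead -> (dead,v1)
Op 4: N0 marks N1=suspect -> (suspect,v1)
Op 5: gossip N2<->N0 -> N2.N0=(dead,v1) N2.N1=(suspect,v1) N2.N2=(alive,v0) | N0.N0=(dead,v1) N0.N1=(suspect,v1) N0.N2=(alive,v0)
Op 6: gossip N2<->N0 -> N2.N0=(dead,v1) N2.N1=(suspect,v1) N2.N2=(alive,v0) | N0.N0=(dead,v1) N0.N1=(suspect,v1) N0.N2=(alive,v0)
Op 7: gossip N0<->N1 -> N0.N0=(dead,v1) N0.N1=(suspect,v1) N0.N2=(dead,v1) | N1.N0=(dead,v1) N1.N1=(suspect,v1) N1.N2=(dead,v1)
Op 8: gossip N2<->N1 -> N2.N0=(dead,v1) N2.N1=(suspect,v1) N2.N2=(dead,v1) | N1.N0=(dead,v1) N1.N1=(suspect,v1) N1.N2=(dead,v1)
Op 9: gossip N2<->N1 -> N2.N0=(dead,v1) N2.N1=(suspect,v1) N2.N2=(dead,v1) | N1.N0=(dead,v1) N1.N1=(suspect,v1) N1.N2=(dead,v1)
Op 10: N2 marks N2=dead -> (dead,v2)
Op 11: gossip N1<->N2 -> N1.N0=(dead,v1) N1.N1=(suspect,v1) N1.N2=(dead,v2) | N2.N0=(dead,v1) N2.N1=(suspect,v1) N2.N2=(dead,v2)

Answer: suspect 1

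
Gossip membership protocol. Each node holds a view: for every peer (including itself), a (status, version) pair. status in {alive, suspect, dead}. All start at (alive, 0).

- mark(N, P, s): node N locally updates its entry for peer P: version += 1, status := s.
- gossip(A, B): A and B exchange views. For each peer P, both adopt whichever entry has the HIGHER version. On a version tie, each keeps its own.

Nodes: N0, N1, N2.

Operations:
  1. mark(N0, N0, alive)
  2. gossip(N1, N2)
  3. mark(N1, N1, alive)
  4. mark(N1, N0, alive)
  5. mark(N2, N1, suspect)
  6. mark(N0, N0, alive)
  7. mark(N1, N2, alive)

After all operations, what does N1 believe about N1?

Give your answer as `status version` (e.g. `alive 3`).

Answer: alive 1

Derivation:
Op 1: N0 marks N0=alive -> (alive,v1)
Op 2: gossip N1<->N2 -> N1.N0=(alive,v0) N1.N1=(alive,v0) N1.N2=(alive,v0) | N2.N0=(alive,v0) N2.N1=(alive,v0) N2.N2=(alive,v0)
Op 3: N1 marks N1=alive -> (alive,v1)
Op 4: N1 marks N0=alive -> (alive,v1)
Op 5: N2 marks N1=suspect -> (suspect,v1)
Op 6: N0 marks N0=alive -> (alive,v2)
Op 7: N1 marks N2=alive -> (alive,v1)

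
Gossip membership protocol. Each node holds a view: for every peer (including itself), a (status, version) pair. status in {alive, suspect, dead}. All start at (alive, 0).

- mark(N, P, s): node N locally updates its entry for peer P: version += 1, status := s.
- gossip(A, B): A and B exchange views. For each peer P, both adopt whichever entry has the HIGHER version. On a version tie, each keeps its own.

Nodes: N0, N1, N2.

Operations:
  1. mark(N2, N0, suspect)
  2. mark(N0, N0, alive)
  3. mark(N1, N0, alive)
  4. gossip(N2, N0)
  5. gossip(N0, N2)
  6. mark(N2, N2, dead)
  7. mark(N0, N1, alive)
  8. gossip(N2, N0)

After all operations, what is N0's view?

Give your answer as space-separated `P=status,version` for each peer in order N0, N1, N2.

Answer: N0=alive,1 N1=alive,1 N2=dead,1

Derivation:
Op 1: N2 marks N0=suspect -> (suspect,v1)
Op 2: N0 marks N0=alive -> (alive,v1)
Op 3: N1 marks N0=alive -> (alive,v1)
Op 4: gossip N2<->N0 -> N2.N0=(suspect,v1) N2.N1=(alive,v0) N2.N2=(alive,v0) | N0.N0=(alive,v1) N0.N1=(alive,v0) N0.N2=(alive,v0)
Op 5: gossip N0<->N2 -> N0.N0=(alive,v1) N0.N1=(alive,v0) N0.N2=(alive,v0) | N2.N0=(suspect,v1) N2.N1=(alive,v0) N2.N2=(alive,v0)
Op 6: N2 marks N2=dead -> (dead,v1)
Op 7: N0 marks N1=alive -> (alive,v1)
Op 8: gossip N2<->N0 -> N2.N0=(suspect,v1) N2.N1=(alive,v1) N2.N2=(dead,v1) | N0.N0=(alive,v1) N0.N1=(alive,v1) N0.N2=(dead,v1)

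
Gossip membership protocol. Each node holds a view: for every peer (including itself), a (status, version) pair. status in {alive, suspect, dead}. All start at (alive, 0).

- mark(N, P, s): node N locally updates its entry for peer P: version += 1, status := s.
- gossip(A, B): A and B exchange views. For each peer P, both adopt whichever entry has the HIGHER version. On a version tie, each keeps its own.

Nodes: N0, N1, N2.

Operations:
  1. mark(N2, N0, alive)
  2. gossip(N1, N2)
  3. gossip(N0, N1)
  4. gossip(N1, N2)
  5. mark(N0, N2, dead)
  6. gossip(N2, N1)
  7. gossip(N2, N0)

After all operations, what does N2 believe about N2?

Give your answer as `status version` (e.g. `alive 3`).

Answer: dead 1

Derivation:
Op 1: N2 marks N0=alive -> (alive,v1)
Op 2: gossip N1<->N2 -> N1.N0=(alive,v1) N1.N1=(alive,v0) N1.N2=(alive,v0) | N2.N0=(alive,v1) N2.N1=(alive,v0) N2.N2=(alive,v0)
Op 3: gossip N0<->N1 -> N0.N0=(alive,v1) N0.N1=(alive,v0) N0.N2=(alive,v0) | N1.N0=(alive,v1) N1.N1=(alive,v0) N1.N2=(alive,v0)
Op 4: gossip N1<->N2 -> N1.N0=(alive,v1) N1.N1=(alive,v0) N1.N2=(alive,v0) | N2.N0=(alive,v1) N2.N1=(alive,v0) N2.N2=(alive,v0)
Op 5: N0 marks N2=dead -> (dead,v1)
Op 6: gossip N2<->N1 -> N2.N0=(alive,v1) N2.N1=(alive,v0) N2.N2=(alive,v0) | N1.N0=(alive,v1) N1.N1=(alive,v0) N1.N2=(alive,v0)
Op 7: gossip N2<->N0 -> N2.N0=(alive,v1) N2.N1=(alive,v0) N2.N2=(dead,v1) | N0.N0=(alive,v1) N0.N1=(alive,v0) N0.N2=(dead,v1)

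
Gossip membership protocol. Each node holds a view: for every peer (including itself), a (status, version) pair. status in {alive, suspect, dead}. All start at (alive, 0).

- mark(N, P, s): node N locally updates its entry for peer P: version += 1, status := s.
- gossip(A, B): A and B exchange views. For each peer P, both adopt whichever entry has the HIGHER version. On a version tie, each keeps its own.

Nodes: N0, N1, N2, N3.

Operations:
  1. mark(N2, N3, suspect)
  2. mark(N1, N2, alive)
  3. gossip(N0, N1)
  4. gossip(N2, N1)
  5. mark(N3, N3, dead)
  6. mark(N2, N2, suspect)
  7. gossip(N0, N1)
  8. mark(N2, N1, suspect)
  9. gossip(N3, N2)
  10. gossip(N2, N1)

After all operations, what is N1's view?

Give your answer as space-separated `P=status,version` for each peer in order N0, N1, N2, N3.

Answer: N0=alive,0 N1=suspect,1 N2=suspect,2 N3=suspect,1

Derivation:
Op 1: N2 marks N3=suspect -> (suspect,v1)
Op 2: N1 marks N2=alive -> (alive,v1)
Op 3: gossip N0<->N1 -> N0.N0=(alive,v0) N0.N1=(alive,v0) N0.N2=(alive,v1) N0.N3=(alive,v0) | N1.N0=(alive,v0) N1.N1=(alive,v0) N1.N2=(alive,v1) N1.N3=(alive,v0)
Op 4: gossip N2<->N1 -> N2.N0=(alive,v0) N2.N1=(alive,v0) N2.N2=(alive,v1) N2.N3=(suspect,v1) | N1.N0=(alive,v0) N1.N1=(alive,v0) N1.N2=(alive,v1) N1.N3=(suspect,v1)
Op 5: N3 marks N3=dead -> (dead,v1)
Op 6: N2 marks N2=suspect -> (suspect,v2)
Op 7: gossip N0<->N1 -> N0.N0=(alive,v0) N0.N1=(alive,v0) N0.N2=(alive,v1) N0.N3=(suspect,v1) | N1.N0=(alive,v0) N1.N1=(alive,v0) N1.N2=(alive,v1) N1.N3=(suspect,v1)
Op 8: N2 marks N1=suspect -> (suspect,v1)
Op 9: gossip N3<->N2 -> N3.N0=(alive,v0) N3.N1=(suspect,v1) N3.N2=(suspect,v2) N3.N3=(dead,v1) | N2.N0=(alive,v0) N2.N1=(suspect,v1) N2.N2=(suspect,v2) N2.N3=(suspect,v1)
Op 10: gossip N2<->N1 -> N2.N0=(alive,v0) N2.N1=(suspect,v1) N2.N2=(suspect,v2) N2.N3=(suspect,v1) | N1.N0=(alive,v0) N1.N1=(suspect,v1) N1.N2=(suspect,v2) N1.N3=(suspect,v1)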